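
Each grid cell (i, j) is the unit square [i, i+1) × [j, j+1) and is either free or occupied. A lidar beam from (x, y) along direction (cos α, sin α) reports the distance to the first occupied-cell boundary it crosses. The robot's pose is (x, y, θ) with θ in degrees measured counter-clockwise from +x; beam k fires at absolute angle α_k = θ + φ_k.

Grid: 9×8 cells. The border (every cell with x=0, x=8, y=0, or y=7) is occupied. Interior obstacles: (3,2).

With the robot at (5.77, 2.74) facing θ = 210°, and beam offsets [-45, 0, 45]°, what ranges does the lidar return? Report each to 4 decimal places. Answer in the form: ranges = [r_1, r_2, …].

beam 1: φ=-45°, α=165°
  dir = (cos 165°, sin 165°) = (-0.9659, 0.2588); from cell (5,2)
  next x-line at t=0.7972, next y-line at t=1.0046; Δt_x=1.0353, Δt_y=3.8637
    x: enter (4,2) at t=0.7972
    y: enter (4,3) at t=1.0046
    x: enter (3,3) at t=1.8324
    x: enter (2,3) at t=2.8677
    x: enter (1,3) at t=3.9030
    y: enter (1,4) at t=4.8683
    x: enter (0,4) at t=4.9383 ← occupied
  → r_1 = 4.9383
beam 2: φ=0°, α=210°
  dir = (cos 210°, sin 210°) = (-0.8660, -0.5000); from cell (5,2)
  next x-line at t=0.8891, next y-line at t=1.4800; Δt_x=1.1547, Δt_y=2.0000
    x: enter (4,2) at t=0.8891
    y: enter (4,1) at t=1.4800
    x: enter (3,1) at t=2.0438
    x: enter (2,1) at t=3.1985
    y: enter (2,0) at t=3.4800 ← occupied
  → r_2 = 3.4800
beam 3: φ=45°, α=255°
  dir = (cos 255°, sin 255°) = (-0.2588, -0.9659); from cell (5,2)
  next x-line at t=2.9751, next y-line at t=0.7661; Δt_x=3.8637, Δt_y=1.0353
    y: enter (5,1) at t=0.7661
    y: enter (5,0) at t=1.8014 ← occupied
  → r_3 = 1.8014

ranges = [4.9383, 3.4800, 1.8014]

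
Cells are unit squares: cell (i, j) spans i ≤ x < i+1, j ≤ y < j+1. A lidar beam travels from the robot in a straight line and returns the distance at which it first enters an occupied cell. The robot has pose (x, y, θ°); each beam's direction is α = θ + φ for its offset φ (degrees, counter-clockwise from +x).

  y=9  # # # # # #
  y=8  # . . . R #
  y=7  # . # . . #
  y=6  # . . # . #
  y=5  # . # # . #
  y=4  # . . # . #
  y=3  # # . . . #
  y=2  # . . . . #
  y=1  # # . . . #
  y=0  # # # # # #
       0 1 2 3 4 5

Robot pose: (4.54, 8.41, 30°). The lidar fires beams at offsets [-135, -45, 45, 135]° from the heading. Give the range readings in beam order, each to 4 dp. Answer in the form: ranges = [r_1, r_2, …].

ranges = [2.0864, 0.4762, 0.6108, 2.2796]

beam 1: φ=-135°, α=255°
  cosα=-0.2588 sinα=-0.9659 | (4,8) | tMaxX 2.0864 tMaxY 0.4245 | tΔX 3.8637 tΔY 1.0353
    t=0.4245 [y] (4,7)
    t=1.4597 [y] (4,6)
    t=2.0864 [x] (3,6) — stop
  → r_1 = 2.0864
beam 2: φ=-45°, α=345°
  cosα=0.9659 sinα=-0.2588 | (4,8) | tMaxX 0.4762 tMaxY 1.5841 | tΔX 1.0353 tΔY 3.8637
    t=0.4762 [x] (5,8) — stop
  → r_2 = 0.4762
beam 3: φ=45°, α=75°
  cosα=0.2588 sinα=0.9659 | (4,8) | tMaxX 1.7773 tMaxY 0.6108 | tΔX 3.8637 tΔY 1.0353
    t=0.6108 [y] (4,9) — stop
  → r_3 = 0.6108
beam 4: φ=135°, α=165°
  cosα=-0.9659 sinα=0.2588 | (4,8) | tMaxX 0.5590 tMaxY 2.2796 | tΔX 1.0353 tΔY 3.8637
    t=0.5590 [x] (3,8)
    t=1.5943 [x] (2,8)
    t=2.2796 [y] (2,9) — stop
  → r_4 = 2.2796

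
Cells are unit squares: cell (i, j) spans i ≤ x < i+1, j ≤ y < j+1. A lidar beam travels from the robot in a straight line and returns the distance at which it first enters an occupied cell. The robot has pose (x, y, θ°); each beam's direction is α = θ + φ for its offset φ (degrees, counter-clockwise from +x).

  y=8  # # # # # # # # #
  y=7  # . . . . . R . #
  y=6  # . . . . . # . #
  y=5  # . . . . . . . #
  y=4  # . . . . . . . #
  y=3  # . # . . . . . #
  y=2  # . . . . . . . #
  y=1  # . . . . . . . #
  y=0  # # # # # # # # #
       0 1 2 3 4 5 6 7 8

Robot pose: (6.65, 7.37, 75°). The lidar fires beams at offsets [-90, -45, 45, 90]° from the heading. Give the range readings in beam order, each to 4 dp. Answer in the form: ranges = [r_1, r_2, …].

beam 1: φ=-90°, α=345°
  direction (0.9659, -0.2588); cell (6,7); t to first gridline: x 0.3623, y 1.4296 (then +1.0353 / +3.8637)
    (7,7) via x @ 0.3623
    (8,7) via x @ 1.3976  # hit
  → r_1 = 1.3976
beam 2: φ=-45°, α=30°
  direction (0.8660, 0.5000); cell (6,7); t to first gridline: x 0.4041, y 1.2600 (then +1.1547 / +2.0000)
    (7,7) via x @ 0.4041
    (7,8) via y @ 1.2600  # hit
  → r_2 = 1.2600
beam 3: φ=45°, α=120°
  direction (-0.5000, 0.8660); cell (6,7); t to first gridline: x 1.3000, y 0.7275 (then +2.0000 / +1.1547)
    (6,8) via y @ 0.7275  # hit
  → r_3 = 0.7275
beam 4: φ=90°, α=165°
  direction (-0.9659, 0.2588); cell (6,7); t to first gridline: x 0.6729, y 2.4341 (then +1.0353 / +3.8637)
    (5,7) via x @ 0.6729
    (4,7) via x @ 1.7082
    (4,8) via y @ 2.4341  # hit
  → r_4 = 2.4341

ranges = [1.3976, 1.2600, 0.7275, 2.4341]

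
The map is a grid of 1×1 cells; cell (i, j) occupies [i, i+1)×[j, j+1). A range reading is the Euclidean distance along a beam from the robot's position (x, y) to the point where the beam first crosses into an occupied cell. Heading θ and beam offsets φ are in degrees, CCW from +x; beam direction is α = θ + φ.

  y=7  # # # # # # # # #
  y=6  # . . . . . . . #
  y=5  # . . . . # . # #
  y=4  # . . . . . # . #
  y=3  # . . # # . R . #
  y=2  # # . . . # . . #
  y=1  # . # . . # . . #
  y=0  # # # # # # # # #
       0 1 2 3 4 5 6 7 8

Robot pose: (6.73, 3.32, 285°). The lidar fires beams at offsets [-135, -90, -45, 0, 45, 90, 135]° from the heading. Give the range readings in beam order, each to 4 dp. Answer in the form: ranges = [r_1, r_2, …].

ranges = [6.6164, 1.2364, 1.4600, 2.4018, 1.4665, 1.3148, 1.9399]

beam 1: φ=-135°, α=150°
  dir = (cos 150°, sin 150°) = (-0.8660, 0.5000); from cell (6,3)
  next x-line at t=0.8429, next y-line at t=1.3600; Δt_x=1.1547, Δt_y=2.0000
    x: enter (5,3) at t=0.8429
    y: enter (5,4) at t=1.3600
    x: enter (4,4) at t=1.9976
    x: enter (3,4) at t=3.1523
    y: enter (3,5) at t=3.3600
    x: enter (2,5) at t=4.3070
    y: enter (2,6) at t=5.3600
    x: enter (1,6) at t=5.4617
    x: enter (0,6) at t=6.6164 ← occupied
  → r_1 = 6.6164
beam 2: φ=-90°, α=195°
  dir = (cos 195°, sin 195°) = (-0.9659, -0.2588); from cell (6,3)
  next x-line at t=0.7558, next y-line at t=1.2364; Δt_x=1.0353, Δt_y=3.8637
    x: enter (5,3) at t=0.7558
    y: enter (5,2) at t=1.2364 ← occupied
  → r_2 = 1.2364
beam 3: φ=-45°, α=240°
  dir = (cos 240°, sin 240°) = (-0.5000, -0.8660); from cell (6,3)
  next x-line at t=1.4600, next y-line at t=0.3695; Δt_x=2.0000, Δt_y=1.1547
    y: enter (6,2) at t=0.3695
    x: enter (5,2) at t=1.4600 ← occupied
  → r_3 = 1.4600
beam 4: φ=0°, α=285°
  dir = (cos 285°, sin 285°) = (0.2588, -0.9659); from cell (6,3)
  next x-line at t=1.0432, next y-line at t=0.3313; Δt_x=3.8637, Δt_y=1.0353
    y: enter (6,2) at t=0.3313
    x: enter (7,2) at t=1.0432
    y: enter (7,1) at t=1.3666
    y: enter (7,0) at t=2.4018 ← occupied
  → r_4 = 2.4018
beam 5: φ=45°, α=330°
  dir = (cos 330°, sin 330°) = (0.8660, -0.5000); from cell (6,3)
  next x-line at t=0.3118, next y-line at t=0.6400; Δt_x=1.1547, Δt_y=2.0000
    x: enter (7,3) at t=0.3118
    y: enter (7,2) at t=0.6400
    x: enter (8,2) at t=1.4665 ← occupied
  → r_5 = 1.4665
beam 6: φ=90°, α=15°
  dir = (cos 15°, sin 15°) = (0.9659, 0.2588); from cell (6,3)
  next x-line at t=0.2795, next y-line at t=2.6273; Δt_x=1.0353, Δt_y=3.8637
    x: enter (7,3) at t=0.2795
    x: enter (8,3) at t=1.3148 ← occupied
  → r_6 = 1.3148
beam 7: φ=135°, α=60°
  dir = (cos 60°, sin 60°) = (0.5000, 0.8660); from cell (6,3)
  next x-line at t=0.5400, next y-line at t=0.7852; Δt_x=2.0000, Δt_y=1.1547
    x: enter (7,3) at t=0.5400
    y: enter (7,4) at t=0.7852
    y: enter (7,5) at t=1.9399 ← occupied
  → r_7 = 1.9399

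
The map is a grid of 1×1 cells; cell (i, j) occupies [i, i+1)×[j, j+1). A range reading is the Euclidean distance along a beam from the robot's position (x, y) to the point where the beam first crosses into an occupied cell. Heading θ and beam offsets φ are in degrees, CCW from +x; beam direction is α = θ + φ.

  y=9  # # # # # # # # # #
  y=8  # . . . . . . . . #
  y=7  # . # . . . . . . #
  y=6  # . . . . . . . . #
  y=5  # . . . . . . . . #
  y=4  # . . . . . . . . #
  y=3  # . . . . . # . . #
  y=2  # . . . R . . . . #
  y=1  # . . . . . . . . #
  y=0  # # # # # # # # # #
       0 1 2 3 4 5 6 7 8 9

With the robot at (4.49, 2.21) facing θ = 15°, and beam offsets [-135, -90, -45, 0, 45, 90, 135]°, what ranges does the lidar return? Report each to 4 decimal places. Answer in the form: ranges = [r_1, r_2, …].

ranges = [1.3972, 1.2527, 2.4200, 4.6691, 7.8404, 5.7569, 4.0299]

beam 1: φ=-135°, α=240°
  d=(-0.5000,-0.8660)  start (4,2)  tX=0.9800 tY=0.2425  stride 1/|dx|=2.0000 1/|dy|=1.1547
    cross y-line → (4,1), t=0.2425
    cross x-line → (3,1), t=0.9800
    cross y-line → (3,0), t=1.3972 (wall)
  → r_1 = 1.3972
beam 2: φ=-90°, α=285°
  d=(0.2588,-0.9659)  start (4,2)  tX=1.9705 tY=0.2174  stride 1/|dx|=3.8637 1/|dy|=1.0353
    cross y-line → (4,1), t=0.2174
    cross y-line → (4,0), t=1.2527 (wall)
  → r_2 = 1.2527
beam 3: φ=-45°, α=330°
  d=(0.8660,-0.5000)  start (4,2)  tX=0.5889 tY=0.4200  stride 1/|dx|=1.1547 1/|dy|=2.0000
    cross y-line → (4,1), t=0.4200
    cross x-line → (5,1), t=0.5889
    cross x-line → (6,1), t=1.7436
    cross y-line → (6,0), t=2.4200 (wall)
  → r_3 = 2.4200
beam 4: φ=0°, α=15°
  d=(0.9659,0.2588)  start (4,2)  tX=0.5280 tY=3.0523  stride 1/|dx|=1.0353 1/|dy|=3.8637
    cross x-line → (5,2), t=0.5280
    cross x-line → (6,2), t=1.5633
    cross x-line → (7,2), t=2.5985
    cross y-line → (7,3), t=3.0523
    cross x-line → (8,3), t=3.6338
    cross x-line → (9,3), t=4.6691 (wall)
  → r_4 = 4.6691
beam 5: φ=45°, α=60°
  d=(0.5000,0.8660)  start (4,2)  tX=1.0200 tY=0.9122  stride 1/|dx|=2.0000 1/|dy|=1.1547
    cross y-line → (4,3), t=0.9122
    cross x-line → (5,3), t=1.0200
    cross y-line → (5,4), t=2.0669
    cross x-line → (6,4), t=3.0200
    cross y-line → (6,5), t=3.2216
    cross y-line → (6,6), t=4.3763
    cross x-line → (7,6), t=5.0200
    cross y-line → (7,7), t=5.5310
    cross y-line → (7,8), t=6.6857
    cross x-line → (8,8), t=7.0200
    cross y-line → (8,9), t=7.8404 (wall)
  → r_5 = 7.8404
beam 6: φ=90°, α=105°
  d=(-0.2588,0.9659)  start (4,2)  tX=1.8932 tY=0.8179  stride 1/|dx|=3.8637 1/|dy|=1.0353
    cross y-line → (4,3), t=0.8179
    cross y-line → (4,4), t=1.8531
    cross x-line → (3,4), t=1.8932
    cross y-line → (3,5), t=2.8884
    cross y-line → (3,6), t=3.9237
    cross y-line → (3,7), t=4.9590
    cross x-line → (2,7), t=5.7569 (wall)
  → r_6 = 5.7569
beam 7: φ=135°, α=150°
  d=(-0.8660,0.5000)  start (4,2)  tX=0.5658 tY=1.5800  stride 1/|dx|=1.1547 1/|dy|=2.0000
    cross x-line → (3,2), t=0.5658
    cross y-line → (3,3), t=1.5800
    cross x-line → (2,3), t=1.7205
    cross x-line → (1,3), t=2.8752
    cross y-line → (1,4), t=3.5800
    cross x-line → (0,4), t=4.0299 (wall)
  → r_7 = 4.0299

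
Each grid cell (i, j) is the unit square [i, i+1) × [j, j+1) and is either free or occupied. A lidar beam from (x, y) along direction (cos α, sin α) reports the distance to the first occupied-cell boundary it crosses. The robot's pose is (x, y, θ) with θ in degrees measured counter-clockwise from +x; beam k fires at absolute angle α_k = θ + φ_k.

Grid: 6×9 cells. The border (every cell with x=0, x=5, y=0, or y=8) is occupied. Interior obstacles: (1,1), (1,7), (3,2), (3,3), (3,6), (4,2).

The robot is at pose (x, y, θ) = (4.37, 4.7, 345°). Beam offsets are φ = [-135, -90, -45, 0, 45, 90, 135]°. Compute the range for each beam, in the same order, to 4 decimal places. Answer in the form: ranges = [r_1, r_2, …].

ranges = [1.4000, 1.4296, 1.2600, 0.6522, 0.7275, 2.4341, 1.5011]

beam 1: φ=-135°, α=210°
  direction (-0.8660, -0.5000); cell (4,4); t to first gridline: x 0.4272, y 1.4000 (then +1.1547 / +2.0000)
    (3,4) via x @ 0.4272
    (3,3) via y @ 1.4000  # hit
  → r_1 = 1.4000
beam 2: φ=-90°, α=255°
  direction (-0.2588, -0.9659); cell (4,4); t to first gridline: x 1.4296, y 0.7247 (then +3.8637 / +1.0353)
    (4,3) via y @ 0.7247
    (3,3) via x @ 1.4296  # hit
  → r_2 = 1.4296
beam 3: φ=-45°, α=300°
  direction (0.5000, -0.8660); cell (4,4); t to first gridline: x 1.2600, y 0.8083 (then +2.0000 / +1.1547)
    (4,3) via y @ 0.8083
    (5,3) via x @ 1.2600  # hit
  → r_3 = 1.2600
beam 4: φ=0°, α=345°
  direction (0.9659, -0.2588); cell (4,4); t to first gridline: x 0.6522, y 2.7046 (then +1.0353 / +3.8637)
    (5,4) via x @ 0.6522  # hit
  → r_4 = 0.6522
beam 5: φ=45°, α=30°
  direction (0.8660, 0.5000); cell (4,4); t to first gridline: x 0.7275, y 0.6000 (then +1.1547 / +2.0000)
    (4,5) via y @ 0.6000
    (5,5) via x @ 0.7275  # hit
  → r_5 = 0.7275
beam 6: φ=90°, α=75°
  direction (0.2588, 0.9659); cell (4,4); t to first gridline: x 2.4341, y 0.3106 (then +3.8637 / +1.0353)
    (4,5) via y @ 0.3106
    (4,6) via y @ 1.3459
    (4,7) via y @ 2.3811
    (5,7) via x @ 2.4341  # hit
  → r_6 = 2.4341
beam 7: φ=135°, α=120°
  direction (-0.5000, 0.8660); cell (4,4); t to first gridline: x 0.7400, y 0.3464 (then +2.0000 / +1.1547)
    (4,5) via y @ 0.3464
    (3,5) via x @ 0.7400
    (3,6) via y @ 1.5011  # hit
  → r_7 = 1.5011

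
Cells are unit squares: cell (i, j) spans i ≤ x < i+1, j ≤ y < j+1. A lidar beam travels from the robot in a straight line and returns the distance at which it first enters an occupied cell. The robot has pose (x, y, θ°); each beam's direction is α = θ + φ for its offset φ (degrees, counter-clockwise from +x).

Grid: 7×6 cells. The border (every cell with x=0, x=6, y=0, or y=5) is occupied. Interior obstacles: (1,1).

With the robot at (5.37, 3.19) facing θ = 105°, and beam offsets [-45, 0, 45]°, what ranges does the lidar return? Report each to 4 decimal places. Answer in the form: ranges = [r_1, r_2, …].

beam 1: φ=-45°, α=60°
  dir = (cos 60°, sin 60°) = (0.5000, 0.8660); from cell (5,3)
  next x-line at t=1.2600, next y-line at t=0.9353; Δt_x=2.0000, Δt_y=1.1547
    y: enter (5,4) at t=0.9353
    x: enter (6,4) at t=1.2600 ← occupied
  → r_1 = 1.2600
beam 2: φ=0°, α=105°
  dir = (cos 105°, sin 105°) = (-0.2588, 0.9659); from cell (5,3)
  next x-line at t=1.4296, next y-line at t=0.8386; Δt_x=3.8637, Δt_y=1.0353
    y: enter (5,4) at t=0.8386
    x: enter (4,4) at t=1.4296
    y: enter (4,5) at t=1.8738 ← occupied
  → r_2 = 1.8738
beam 3: φ=45°, α=150°
  dir = (cos 150°, sin 150°) = (-0.8660, 0.5000); from cell (5,3)
  next x-line at t=0.4272, next y-line at t=1.6200; Δt_x=1.1547, Δt_y=2.0000
    x: enter (4,3) at t=0.4272
    x: enter (3,3) at t=1.5819
    y: enter (3,4) at t=1.6200
    x: enter (2,4) at t=2.7366
    y: enter (2,5) at t=3.6200 ← occupied
  → r_3 = 3.6200

ranges = [1.2600, 1.8738, 3.6200]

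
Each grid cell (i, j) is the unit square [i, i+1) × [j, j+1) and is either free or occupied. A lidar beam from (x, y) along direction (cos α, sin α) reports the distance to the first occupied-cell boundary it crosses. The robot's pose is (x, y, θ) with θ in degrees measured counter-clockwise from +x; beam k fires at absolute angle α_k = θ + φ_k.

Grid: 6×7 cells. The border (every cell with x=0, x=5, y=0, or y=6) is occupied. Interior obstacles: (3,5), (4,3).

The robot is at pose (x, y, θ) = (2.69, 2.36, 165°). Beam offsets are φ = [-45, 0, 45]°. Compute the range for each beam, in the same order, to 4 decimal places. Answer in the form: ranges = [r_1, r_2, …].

ranges = [3.3800, 1.7496, 1.9514]

beam 1: φ=-45°, α=120°
  d=(-0.5000,0.8660)  start (2,2)  tX=1.3800 tY=0.7390  stride 1/|dx|=2.0000 1/|dy|=1.1547
    cross y-line → (2,3), t=0.7390
    cross x-line → (1,3), t=1.3800
    cross y-line → (1,4), t=1.8937
    cross y-line → (1,5), t=3.0484
    cross x-line → (0,5), t=3.3800 (wall)
  → r_1 = 3.3800
beam 2: φ=0°, α=165°
  d=(-0.9659,0.2588)  start (2,2)  tX=0.7143 tY=2.4728  stride 1/|dx|=1.0353 1/|dy|=3.8637
    cross x-line → (1,2), t=0.7143
    cross x-line → (0,2), t=1.7496 (wall)
  → r_2 = 1.7496
beam 3: φ=45°, α=210°
  d=(-0.8660,-0.5000)  start (2,2)  tX=0.7967 tY=0.7200  stride 1/|dx|=1.1547 1/|dy|=2.0000
    cross y-line → (2,1), t=0.7200
    cross x-line → (1,1), t=0.7967
    cross x-line → (0,1), t=1.9514 (wall)
  → r_3 = 1.9514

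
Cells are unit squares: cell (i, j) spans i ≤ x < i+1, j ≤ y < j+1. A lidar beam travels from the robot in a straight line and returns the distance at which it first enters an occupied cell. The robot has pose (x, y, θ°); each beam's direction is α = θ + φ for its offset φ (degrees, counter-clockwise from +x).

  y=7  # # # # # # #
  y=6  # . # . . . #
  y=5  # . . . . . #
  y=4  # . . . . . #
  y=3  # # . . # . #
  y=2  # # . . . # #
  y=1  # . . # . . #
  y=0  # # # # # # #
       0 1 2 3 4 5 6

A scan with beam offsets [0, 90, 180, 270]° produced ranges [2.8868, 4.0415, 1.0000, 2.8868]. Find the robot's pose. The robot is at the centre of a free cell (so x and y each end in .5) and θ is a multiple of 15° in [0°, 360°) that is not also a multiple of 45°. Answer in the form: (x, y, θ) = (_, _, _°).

Candidates: 24 free-cell centres × 16 headings = 384 poses. Raycast each; keep the one whose scan matches to 4 dp.
  (5.5, 5.5, 75°): beam 1 = 1.5529 ≠ 2.8868 ✗
  (1.5, 6.5, 300°): beam 1 = 6.3509 ≠ 2.8868 ✗
  (5.5, 4.5, 15°): beam 1 = 0.5176 ≠ 2.8868 ✗
  (4.5, 2.5, 210°): beam 1 = 1.0000 ≠ 2.8868 ✗
  (2.5, 3.5, 300°): beam 1 = 1.7321 ≠ 2.8868 ✗
  …
  (3.5, 4.5, 150°): r_1=2.8868, r_2=4.0415, r_3=1.0000, r_4=2.8868 — all match ✓
No second candidate reproduces the full scan.

(x, y, θ) = (3.5, 4.5, 150°)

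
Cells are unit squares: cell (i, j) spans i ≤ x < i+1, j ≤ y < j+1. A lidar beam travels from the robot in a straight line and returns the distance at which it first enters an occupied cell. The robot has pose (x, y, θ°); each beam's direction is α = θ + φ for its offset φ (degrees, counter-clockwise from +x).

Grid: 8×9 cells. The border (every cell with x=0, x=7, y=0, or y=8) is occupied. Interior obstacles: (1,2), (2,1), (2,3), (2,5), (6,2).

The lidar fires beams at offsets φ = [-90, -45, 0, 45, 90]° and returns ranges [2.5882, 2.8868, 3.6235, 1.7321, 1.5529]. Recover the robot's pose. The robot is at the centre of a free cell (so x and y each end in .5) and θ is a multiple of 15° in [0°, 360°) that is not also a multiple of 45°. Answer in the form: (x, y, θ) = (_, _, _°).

(x, y, θ) = (5.5, 4.5, 255°)

Candidates: 37 free-cell centres × 16 headings = 592 poses. Raycast each; keep the one whose scan matches to 4 dp.
  (2.5, 4.5, 255°): beam 1 = 1.5529 ≠ 2.5882 ✗
  (5.5, 6.5, 195°): beam 1 = 1.5529 ≠ 2.5882 ✗
  (4.5, 2.5, 285°): beam 1 = 1.9319 ≠ 2.5882 ✗
  …
  (5.5, 4.5, 255°): r_1=2.5882, r_2=2.8868, r_3=3.6235, r_4=1.7321, r_5=1.5529 — all match ✓
Only this pose fits every beam.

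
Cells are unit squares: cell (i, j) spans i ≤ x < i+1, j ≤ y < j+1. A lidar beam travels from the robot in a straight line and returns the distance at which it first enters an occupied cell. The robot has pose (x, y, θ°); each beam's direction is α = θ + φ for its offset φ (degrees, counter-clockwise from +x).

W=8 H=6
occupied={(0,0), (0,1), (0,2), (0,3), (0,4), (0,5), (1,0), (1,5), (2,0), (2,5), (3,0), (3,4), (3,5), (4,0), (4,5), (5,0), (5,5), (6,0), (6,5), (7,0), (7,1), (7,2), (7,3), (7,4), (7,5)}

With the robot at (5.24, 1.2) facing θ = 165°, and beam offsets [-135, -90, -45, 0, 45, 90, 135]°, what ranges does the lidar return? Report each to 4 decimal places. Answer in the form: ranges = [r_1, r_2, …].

beam 1: φ=-135°, α=30°
  d=(0.8660,0.5000)  start (5,1)  tX=0.8776 tY=1.6000  stride 1/|dx|=1.1547 1/|dy|=2.0000
    cross x-line → (6,1), t=0.8776
    cross y-line → (6,2), t=1.6000
    cross x-line → (7,2), t=2.0323 (wall)
  → r_1 = 2.0323
beam 2: φ=-90°, α=75°
  d=(0.2588,0.9659)  start (5,1)  tX=2.9364 tY=0.8282  stride 1/|dx|=3.8637 1/|dy|=1.0353
    cross y-line → (5,2), t=0.8282
    cross y-line → (5,3), t=1.8635
    cross y-line → (5,4), t=2.8988
    cross x-line → (6,4), t=2.9364
    cross y-line → (6,5), t=3.9340 (wall)
  → r_2 = 3.9340
beam 3: φ=-45°, α=120°
  d=(-0.5000,0.8660)  start (5,1)  tX=0.4800 tY=0.9238  stride 1/|dx|=2.0000 1/|dy|=1.1547
    cross x-line → (4,1), t=0.4800
    cross y-line → (4,2), t=0.9238
    cross y-line → (4,3), t=2.0785
    cross x-line → (3,3), t=2.4800
    cross y-line → (3,4), t=3.2332 (wall)
  → r_3 = 3.2332
beam 4: φ=0°, α=165°
  d=(-0.9659,0.2588)  start (5,1)  tX=0.2485 tY=3.0910  stride 1/|dx|=1.0353 1/|dy|=3.8637
    cross x-line → (4,1), t=0.2485
    cross x-line → (3,1), t=1.2837
    cross x-line → (2,1), t=2.3190
    cross y-line → (2,2), t=3.0910
    cross x-line → (1,2), t=3.3543
    cross x-line → (0,2), t=4.3896 (wall)
  → r_4 = 4.3896
beam 5: φ=45°, α=210°
  d=(-0.8660,-0.5000)  start (5,1)  tX=0.2771 tY=0.4000  stride 1/|dx|=1.1547 1/|dy|=2.0000
    cross x-line → (4,1), t=0.2771
    cross y-line → (4,0), t=0.4000 (wall)
  → r_5 = 0.4000
beam 6: φ=90°, α=255°
  d=(-0.2588,-0.9659)  start (5,1)  tX=0.9273 tY=0.2071  stride 1/|dx|=3.8637 1/|dy|=1.0353
    cross y-line → (5,0), t=0.2071 (wall)
  → r_6 = 0.2071
beam 7: φ=135°, α=300°
  d=(0.5000,-0.8660)  start (5,1)  tX=1.5200 tY=0.2309  stride 1/|dx|=2.0000 1/|dy|=1.1547
    cross y-line → (5,0), t=0.2309 (wall)
  → r_7 = 0.2309

ranges = [2.0323, 3.9340, 3.2332, 4.3896, 0.4000, 0.2071, 0.2309]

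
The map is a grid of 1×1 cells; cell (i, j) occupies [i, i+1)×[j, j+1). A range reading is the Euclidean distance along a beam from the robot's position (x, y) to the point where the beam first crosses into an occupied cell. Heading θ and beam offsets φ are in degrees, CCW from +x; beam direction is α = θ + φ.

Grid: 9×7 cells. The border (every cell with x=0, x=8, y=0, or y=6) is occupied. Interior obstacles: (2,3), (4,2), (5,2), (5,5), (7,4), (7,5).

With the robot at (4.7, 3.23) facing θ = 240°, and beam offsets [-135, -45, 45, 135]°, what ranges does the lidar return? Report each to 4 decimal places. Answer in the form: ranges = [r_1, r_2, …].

beam 1: φ=-135°, α=105°
  d=(-0.2588,0.9659)  start (4,3)  tX=2.7046 tY=0.7972  stride 1/|dx|=3.8637 1/|dy|=1.0353
    cross y-line → (4,4), t=0.7972
    cross y-line → (4,5), t=1.8324
    cross x-line → (3,5), t=2.7046
    cross y-line → (3,6), t=2.8677 (wall)
  → r_1 = 2.8677
beam 2: φ=-45°, α=195°
  d=(-0.9659,-0.2588)  start (4,3)  tX=0.7247 tY=0.8887  stride 1/|dx|=1.0353 1/|dy|=3.8637
    cross x-line → (3,3), t=0.7247
    cross y-line → (3,2), t=0.8887
    cross x-line → (2,2), t=1.7600
    cross x-line → (1,2), t=2.7952
    cross x-line → (0,2), t=3.8305 (wall)
  → r_2 = 3.8305
beam 3: φ=45°, α=285°
  d=(0.2588,-0.9659)  start (4,3)  tX=1.1591 tY=0.2381  stride 1/|dx|=3.8637 1/|dy|=1.0353
    cross y-line → (4,2), t=0.2381 (wall)
  → r_3 = 0.2381
beam 4: φ=135°, α=15°
  d=(0.9659,0.2588)  start (4,3)  tX=0.3106 tY=2.9751  stride 1/|dx|=1.0353 1/|dy|=3.8637
    cross x-line → (5,3), t=0.3106
    cross x-line → (6,3), t=1.3459
    cross x-line → (7,3), t=2.3811
    cross y-line → (7,4), t=2.9751 (wall)
  → r_4 = 2.9751

ranges = [2.8677, 3.8305, 0.2381, 2.9751]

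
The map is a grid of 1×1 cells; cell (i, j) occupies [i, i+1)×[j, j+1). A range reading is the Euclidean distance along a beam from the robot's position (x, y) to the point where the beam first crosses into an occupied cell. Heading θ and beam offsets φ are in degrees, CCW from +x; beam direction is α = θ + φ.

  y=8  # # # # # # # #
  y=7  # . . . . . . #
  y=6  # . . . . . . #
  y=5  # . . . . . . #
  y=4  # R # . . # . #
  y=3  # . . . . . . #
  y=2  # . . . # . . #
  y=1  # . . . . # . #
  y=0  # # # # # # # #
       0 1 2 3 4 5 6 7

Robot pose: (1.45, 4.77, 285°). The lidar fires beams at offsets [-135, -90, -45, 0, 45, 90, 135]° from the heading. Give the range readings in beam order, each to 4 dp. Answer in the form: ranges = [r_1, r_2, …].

ranges = [0.5196, 0.4659, 0.9000, 3.9030, 0.6351, 0.5694, 3.7297]

beam 1: φ=-135°, α=150°
  d=(-0.8660,0.5000)  start (1,4)  tX=0.5196 tY=0.4600  stride 1/|dx|=1.1547 1/|dy|=2.0000
    cross y-line → (1,5), t=0.4600
    cross x-line → (0,5), t=0.5196 (wall)
  → r_1 = 0.5196
beam 2: φ=-90°, α=195°
  d=(-0.9659,-0.2588)  start (1,4)  tX=0.4659 tY=2.9751  stride 1/|dx|=1.0353 1/|dy|=3.8637
    cross x-line → (0,4), t=0.4659 (wall)
  → r_2 = 0.4659
beam 3: φ=-45°, α=240°
  d=(-0.5000,-0.8660)  start (1,4)  tX=0.9000 tY=0.8891  stride 1/|dx|=2.0000 1/|dy|=1.1547
    cross y-line → (1,3), t=0.8891
    cross x-line → (0,3), t=0.9000 (wall)
  → r_3 = 0.9000
beam 4: φ=0°, α=285°
  d=(0.2588,-0.9659)  start (1,4)  tX=2.1250 tY=0.7972  stride 1/|dx|=3.8637 1/|dy|=1.0353
    cross y-line → (1,3), t=0.7972
    cross y-line → (1,2), t=1.8324
    cross x-line → (2,2), t=2.1250
    cross y-line → (2,1), t=2.8677
    cross y-line → (2,0), t=3.9030 (wall)
  → r_4 = 3.9030
beam 5: φ=45°, α=330°
  d=(0.8660,-0.5000)  start (1,4)  tX=0.6351 tY=1.5400  stride 1/|dx|=1.1547 1/|dy|=2.0000
    cross x-line → (2,4), t=0.6351 (wall)
  → r_5 = 0.6351
beam 6: φ=90°, α=15°
  d=(0.9659,0.2588)  start (1,4)  tX=0.5694 tY=0.8887  stride 1/|dx|=1.0353 1/|dy|=3.8637
    cross x-line → (2,4), t=0.5694 (wall)
  → r_6 = 0.5694
beam 7: φ=135°, α=60°
  d=(0.5000,0.8660)  start (1,4)  tX=1.1000 tY=0.2656  stride 1/|dx|=2.0000 1/|dy|=1.1547
    cross y-line → (1,5), t=0.2656
    cross x-line → (2,5), t=1.1000
    cross y-line → (2,6), t=1.4203
    cross y-line → (2,7), t=2.5750
    cross x-line → (3,7), t=3.1000
    cross y-line → (3,8), t=3.7297 (wall)
  → r_7 = 3.7297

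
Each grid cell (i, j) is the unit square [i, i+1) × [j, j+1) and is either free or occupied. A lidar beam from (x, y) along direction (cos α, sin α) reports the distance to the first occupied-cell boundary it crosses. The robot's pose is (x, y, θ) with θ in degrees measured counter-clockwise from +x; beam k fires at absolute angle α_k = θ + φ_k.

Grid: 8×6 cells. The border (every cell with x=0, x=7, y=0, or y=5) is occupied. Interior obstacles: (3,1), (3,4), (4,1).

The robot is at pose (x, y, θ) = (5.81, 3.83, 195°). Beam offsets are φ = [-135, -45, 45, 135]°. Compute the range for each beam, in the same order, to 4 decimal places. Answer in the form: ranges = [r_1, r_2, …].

ranges = [1.3510, 2.0900, 2.1131, 1.3741]

beam 1: φ=-135°, α=60°
  d=(0.5000,0.8660)  start (5,3)  tX=0.3800 tY=0.1963  stride 1/|dx|=2.0000 1/|dy|=1.1547
    cross y-line → (5,4), t=0.1963
    cross x-line → (6,4), t=0.3800
    cross y-line → (6,5), t=1.3510 (wall)
  → r_1 = 1.3510
beam 2: φ=-45°, α=150°
  d=(-0.8660,0.5000)  start (5,3)  tX=0.9353 tY=0.3400  stride 1/|dx|=1.1547 1/|dy|=2.0000
    cross y-line → (5,4), t=0.3400
    cross x-line → (4,4), t=0.9353
    cross x-line → (3,4), t=2.0900 (wall)
  → r_2 = 2.0900
beam 3: φ=45°, α=240°
  d=(-0.5000,-0.8660)  start (5,3)  tX=1.6200 tY=0.9584  stride 1/|dx|=2.0000 1/|dy|=1.1547
    cross y-line → (5,2), t=0.9584
    cross x-line → (4,2), t=1.6200
    cross y-line → (4,1), t=2.1131 (wall)
  → r_3 = 2.1131
beam 4: φ=135°, α=330°
  d=(0.8660,-0.5000)  start (5,3)  tX=0.2194 tY=1.6600  stride 1/|dx|=1.1547 1/|dy|=2.0000
    cross x-line → (6,3), t=0.2194
    cross x-line → (7,3), t=1.3741 (wall)
  → r_4 = 1.3741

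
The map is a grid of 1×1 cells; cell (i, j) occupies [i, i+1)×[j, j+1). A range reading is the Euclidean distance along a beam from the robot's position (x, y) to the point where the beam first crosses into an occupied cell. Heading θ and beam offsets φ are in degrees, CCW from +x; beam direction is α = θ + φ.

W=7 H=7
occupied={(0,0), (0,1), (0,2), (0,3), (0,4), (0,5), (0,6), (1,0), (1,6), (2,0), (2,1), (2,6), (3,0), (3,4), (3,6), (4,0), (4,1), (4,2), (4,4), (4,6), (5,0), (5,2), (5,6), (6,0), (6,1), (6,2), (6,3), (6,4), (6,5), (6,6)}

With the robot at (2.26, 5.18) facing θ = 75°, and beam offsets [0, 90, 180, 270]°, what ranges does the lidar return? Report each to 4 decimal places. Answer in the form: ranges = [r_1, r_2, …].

beam 1: φ=0°, α=75°
  direction (0.2588, 0.9659); cell (2,5); t to first gridline: x 2.8591, y 0.8489 (then +3.8637 / +1.0353)
    (2,6) via y @ 0.8489  # hit
  → r_1 = 0.8489
beam 2: φ=90°, α=165°
  direction (-0.9659, 0.2588); cell (2,5); t to first gridline: x 0.2692, y 3.1682 (then +1.0353 / +3.8637)
    (1,5) via x @ 0.2692
    (0,5) via x @ 1.3044  # hit
  → r_2 = 1.3044
beam 3: φ=180°, α=255°
  direction (-0.2588, -0.9659); cell (2,5); t to first gridline: x 1.0046, y 0.1863 (then +3.8637 / +1.0353)
    (2,4) via y @ 0.1863
    (1,4) via x @ 1.0046
    (1,3) via y @ 1.2216
    (1,2) via y @ 2.2569
    (1,1) via y @ 3.2922
    (1,0) via y @ 4.3275  # hit
  → r_3 = 4.3275
beam 4: φ=270°, α=345°
  direction (0.9659, -0.2588); cell (2,5); t to first gridline: x 0.7661, y 0.6955 (then +1.0353 / +3.8637)
    (2,4) via y @ 0.6955
    (3,4) via x @ 0.7661  # hit
  → r_4 = 0.7661

ranges = [0.8489, 1.3044, 4.3275, 0.7661]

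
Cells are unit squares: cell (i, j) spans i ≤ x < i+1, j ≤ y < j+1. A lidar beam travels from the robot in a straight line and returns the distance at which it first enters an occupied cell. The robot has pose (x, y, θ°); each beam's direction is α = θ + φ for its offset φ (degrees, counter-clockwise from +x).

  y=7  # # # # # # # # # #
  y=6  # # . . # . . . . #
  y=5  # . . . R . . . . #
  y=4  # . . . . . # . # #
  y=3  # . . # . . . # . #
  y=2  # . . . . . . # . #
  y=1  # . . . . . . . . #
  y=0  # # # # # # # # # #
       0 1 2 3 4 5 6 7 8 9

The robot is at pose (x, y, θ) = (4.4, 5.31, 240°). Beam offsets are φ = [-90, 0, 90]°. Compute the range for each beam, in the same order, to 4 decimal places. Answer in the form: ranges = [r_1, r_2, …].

ranges = [2.7713, 1.5127, 1.8475]

beam 1: φ=-90°, α=150°
  d=(-0.8660,0.5000)  start (4,5)  tX=0.4619 tY=1.3800  stride 1/|dx|=1.1547 1/|dy|=2.0000
    cross x-line → (3,5), t=0.4619
    cross y-line → (3,6), t=1.3800
    cross x-line → (2,6), t=1.6166
    cross x-line → (1,6), t=2.7713 (wall)
  → r_1 = 2.7713
beam 2: φ=0°, α=240°
  d=(-0.5000,-0.8660)  start (4,5)  tX=0.8000 tY=0.3580  stride 1/|dx|=2.0000 1/|dy|=1.1547
    cross y-line → (4,4), t=0.3580
    cross x-line → (3,4), t=0.8000
    cross y-line → (3,3), t=1.5127 (wall)
  → r_2 = 1.5127
beam 3: φ=90°, α=330°
  d=(0.8660,-0.5000)  start (4,5)  tX=0.6928 tY=0.6200  stride 1/|dx|=1.1547 1/|dy|=2.0000
    cross y-line → (4,4), t=0.6200
    cross x-line → (5,4), t=0.6928
    cross x-line → (6,4), t=1.8475 (wall)
  → r_3 = 1.8475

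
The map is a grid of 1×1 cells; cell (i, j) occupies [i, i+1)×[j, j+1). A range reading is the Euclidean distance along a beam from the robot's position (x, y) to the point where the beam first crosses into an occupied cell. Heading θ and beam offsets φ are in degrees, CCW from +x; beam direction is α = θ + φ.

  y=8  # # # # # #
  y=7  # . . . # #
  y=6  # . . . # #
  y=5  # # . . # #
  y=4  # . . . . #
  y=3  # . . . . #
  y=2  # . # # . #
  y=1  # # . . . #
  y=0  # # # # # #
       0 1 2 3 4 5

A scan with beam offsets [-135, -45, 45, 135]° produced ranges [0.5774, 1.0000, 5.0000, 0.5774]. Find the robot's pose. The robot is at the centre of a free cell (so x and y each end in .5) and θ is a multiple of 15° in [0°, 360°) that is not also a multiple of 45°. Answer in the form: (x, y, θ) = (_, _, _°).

(x, y, θ) = (3.5, 7.5, 195°)

Candidates: 21 free-cell centres × 16 headings = 336 poses. Raycast each; keep the one whose scan matches to 4 dp.
  (2.5, 7.5, 210°): beam 1 = 0.5176 ≠ 0.5774 ✗
  (3.5, 7.5, 165°): beam 2 = 0.5774 ≠ 1.0000 ✗
  (4.5, 4.5, 75°): beam 1 = 1.0000 ≠ 0.5774 ✗
  (3.5, 4.5, 330°): beam 1 = 2.5882 ≠ 0.5774 ✗
  …
  (3.5, 7.5, 195°): r_1=0.5774, r_2=1.0000, r_3=5.0000, r_4=0.5774 — all match ✓
No second candidate reproduces the full scan.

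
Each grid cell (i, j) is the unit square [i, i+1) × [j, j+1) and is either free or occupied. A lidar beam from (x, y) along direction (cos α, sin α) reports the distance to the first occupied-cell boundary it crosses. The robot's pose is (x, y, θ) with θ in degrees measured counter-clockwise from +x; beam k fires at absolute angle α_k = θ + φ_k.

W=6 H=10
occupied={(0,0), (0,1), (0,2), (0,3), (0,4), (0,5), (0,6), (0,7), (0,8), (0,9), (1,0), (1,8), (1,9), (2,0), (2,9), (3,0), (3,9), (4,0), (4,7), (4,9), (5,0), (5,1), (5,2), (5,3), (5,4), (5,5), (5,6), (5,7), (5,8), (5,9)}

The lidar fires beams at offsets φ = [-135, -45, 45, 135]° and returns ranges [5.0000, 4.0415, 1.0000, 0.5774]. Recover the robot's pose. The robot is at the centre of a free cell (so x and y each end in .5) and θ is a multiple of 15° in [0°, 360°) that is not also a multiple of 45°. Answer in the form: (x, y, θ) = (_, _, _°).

Candidates: 30 free-cell centres × 16 headings = 480 poses. Raycast each; keep the one whose scan matches to 4 dp.
  (3.5, 4.5, 300°): beam 1 = 2.5882 ≠ 5.0000 ✗
  (1.5, 2.5, 105°): beam 1 = 3.0000 ≠ 5.0000 ✗
  (4.5, 3.5, 255°): beam 1 = 5.1962 ≠ 5.0000 ✗
  (1.5, 5.5, 15°): beam 1 = 1.0000 ≠ 5.0000 ✗
  …
  (4.5, 4.5, 255°): r_1=5.0000, r_2=4.0415, r_3=1.0000, r_4=0.5774 — all match ✓
No second candidate reproduces the full scan.

(x, y, θ) = (4.5, 4.5, 255°)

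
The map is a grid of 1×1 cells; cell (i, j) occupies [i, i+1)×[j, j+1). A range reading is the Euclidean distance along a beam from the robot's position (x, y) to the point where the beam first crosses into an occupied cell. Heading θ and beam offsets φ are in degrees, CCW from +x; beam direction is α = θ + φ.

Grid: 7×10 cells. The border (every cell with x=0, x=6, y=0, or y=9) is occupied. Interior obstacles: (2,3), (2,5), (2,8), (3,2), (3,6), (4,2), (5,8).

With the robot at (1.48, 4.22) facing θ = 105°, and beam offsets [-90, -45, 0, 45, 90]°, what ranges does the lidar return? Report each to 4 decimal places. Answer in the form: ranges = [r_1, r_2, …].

ranges = [4.6794, 1.0400, 1.8546, 0.5543, 0.4969]

beam 1: φ=-90°, α=15°
  direction (0.9659, 0.2588); cell (1,4); t to first gridline: x 0.5383, y 3.0137 (then +1.0353 / +3.8637)
    (2,4) via x @ 0.5383
    (3,4) via x @ 1.5736
    (4,4) via x @ 2.6089
    (4,5) via y @ 3.0137
    (5,5) via x @ 3.6442
    (6,5) via x @ 4.6794  # hit
  → r_1 = 4.6794
beam 2: φ=-45°, α=60°
  direction (0.5000, 0.8660); cell (1,4); t to first gridline: x 1.0400, y 0.9007 (then +2.0000 / +1.1547)
    (1,5) via y @ 0.9007
    (2,5) via x @ 1.0400  # hit
  → r_2 = 1.0400
beam 3: φ=0°, α=105°
  direction (-0.2588, 0.9659); cell (1,4); t to first gridline: x 1.8546, y 0.8075 (then +3.8637 / +1.0353)
    (1,5) via y @ 0.8075
    (1,6) via y @ 1.8428
    (0,6) via x @ 1.8546  # hit
  → r_3 = 1.8546
beam 4: φ=45°, α=150°
  direction (-0.8660, 0.5000); cell (1,4); t to first gridline: x 0.5543, y 1.5600 (then +1.1547 / +2.0000)
    (0,4) via x @ 0.5543  # hit
  → r_4 = 0.5543
beam 5: φ=90°, α=195°
  direction (-0.9659, -0.2588); cell (1,4); t to first gridline: x 0.4969, y 0.8500 (then +1.0353 / +3.8637)
    (0,4) via x @ 0.4969  # hit
  → r_5 = 0.4969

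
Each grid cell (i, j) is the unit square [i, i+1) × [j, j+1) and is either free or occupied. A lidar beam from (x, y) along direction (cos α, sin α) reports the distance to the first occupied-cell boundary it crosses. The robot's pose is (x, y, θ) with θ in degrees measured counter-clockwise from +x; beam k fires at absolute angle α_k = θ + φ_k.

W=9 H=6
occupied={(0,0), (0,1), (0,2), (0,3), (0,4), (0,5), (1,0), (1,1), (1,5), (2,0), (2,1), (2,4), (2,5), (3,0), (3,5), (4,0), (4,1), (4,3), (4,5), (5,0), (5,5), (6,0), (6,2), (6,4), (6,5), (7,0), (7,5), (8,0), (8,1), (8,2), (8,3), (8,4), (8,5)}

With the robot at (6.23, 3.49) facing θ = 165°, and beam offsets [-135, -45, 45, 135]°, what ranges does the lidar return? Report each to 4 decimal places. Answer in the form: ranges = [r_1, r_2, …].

ranges = [2.0438, 1.7436, 3.7297, 0.5658]

beam 1: φ=-135°, α=30°
  d=(0.8660,0.5000)  start (6,3)  tX=0.8891 tY=1.0200  stride 1/|dx|=1.1547 1/|dy|=2.0000
    cross x-line → (7,3), t=0.8891
    cross y-line → (7,4), t=1.0200
    cross x-line → (8,4), t=2.0438 (wall)
  → r_1 = 2.0438
beam 2: φ=-45°, α=120°
  d=(-0.5000,0.8660)  start (6,3)  tX=0.4600 tY=0.5889  stride 1/|dx|=2.0000 1/|dy|=1.1547
    cross x-line → (5,3), t=0.4600
    cross y-line → (5,4), t=0.5889
    cross y-line → (5,5), t=1.7436 (wall)
  → r_2 = 1.7436
beam 3: φ=45°, α=210°
  d=(-0.8660,-0.5000)  start (6,3)  tX=0.2656 tY=0.9800  stride 1/|dx|=1.1547 1/|dy|=2.0000
    cross x-line → (5,3), t=0.2656
    cross y-line → (5,2), t=0.9800
    cross x-line → (4,2), t=1.4203
    cross x-line → (3,2), t=2.5750
    cross y-line → (3,1), t=2.9800
    cross x-line → (2,1), t=3.7297 (wall)
  → r_3 = 3.7297
beam 4: φ=135°, α=300°
  d=(0.5000,-0.8660)  start (6,3)  tX=1.5400 tY=0.5658  stride 1/|dx|=2.0000 1/|dy|=1.1547
    cross y-line → (6,2), t=0.5658 (wall)
  → r_4 = 0.5658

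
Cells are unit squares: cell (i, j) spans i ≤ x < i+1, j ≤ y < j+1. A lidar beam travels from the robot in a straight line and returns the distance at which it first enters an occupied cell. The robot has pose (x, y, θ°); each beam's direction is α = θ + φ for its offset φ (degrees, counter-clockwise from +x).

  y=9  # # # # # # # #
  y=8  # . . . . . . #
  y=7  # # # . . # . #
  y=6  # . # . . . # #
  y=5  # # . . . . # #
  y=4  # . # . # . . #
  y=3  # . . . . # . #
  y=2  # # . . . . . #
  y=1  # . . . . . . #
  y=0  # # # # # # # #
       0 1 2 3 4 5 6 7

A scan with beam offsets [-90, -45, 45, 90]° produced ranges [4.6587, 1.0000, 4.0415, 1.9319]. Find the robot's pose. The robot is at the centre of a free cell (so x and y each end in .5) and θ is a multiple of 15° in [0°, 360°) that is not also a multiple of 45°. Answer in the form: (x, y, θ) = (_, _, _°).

(x, y, θ) = (3.5, 5.5, 15°)

Candidates: 37 free-cell centres × 16 headings = 592 poses. Raycast each; keep the one whose scan matches to 4 dp.
  (6.5, 8.5, 165°): beam 1 = 0.5176 ≠ 4.6587 ✗
  (2.5, 8.5, 150°): beam 1 = 0.5774 ≠ 4.6587 ✗
  (6.5, 1.5, 345°): beam 1 = 0.5176 ≠ 4.6587 ✗
  (6.5, 7.5, 345°): beam 1 = 0.5176 ≠ 4.6587 ✗
  …
  (3.5, 5.5, 15°): r_1=4.6587, r_2=1.0000, r_3=4.0415, r_4=1.9319 — all match ✓
No second candidate reproduces the full scan.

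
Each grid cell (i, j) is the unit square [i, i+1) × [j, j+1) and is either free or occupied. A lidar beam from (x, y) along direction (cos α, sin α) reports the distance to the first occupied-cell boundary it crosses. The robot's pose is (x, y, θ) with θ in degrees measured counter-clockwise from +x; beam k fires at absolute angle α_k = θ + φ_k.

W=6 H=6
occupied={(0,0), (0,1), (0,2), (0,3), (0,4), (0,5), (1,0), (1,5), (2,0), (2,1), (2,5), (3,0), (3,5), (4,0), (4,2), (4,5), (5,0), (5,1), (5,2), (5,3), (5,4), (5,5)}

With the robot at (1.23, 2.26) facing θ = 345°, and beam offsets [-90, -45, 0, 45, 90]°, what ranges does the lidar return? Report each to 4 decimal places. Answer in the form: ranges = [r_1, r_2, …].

ranges = [0.8887, 1.4549, 1.0046, 4.3532, 2.8367]

beam 1: φ=-90°, α=255°
  direction (-0.2588, -0.9659); cell (1,2); t to first gridline: x 0.8887, y 0.2692 (then +3.8637 / +1.0353)
    (1,1) via y @ 0.2692
    (0,1) via x @ 0.8887  # hit
  → r_1 = 0.8887
beam 2: φ=-45°, α=300°
  direction (0.5000, -0.8660); cell (1,2); t to first gridline: x 1.5400, y 0.3002 (then +2.0000 / +1.1547)
    (1,1) via y @ 0.3002
    (1,0) via y @ 1.4549  # hit
  → r_2 = 1.4549
beam 3: φ=0°, α=345°
  direction (0.9659, -0.2588); cell (1,2); t to first gridline: x 0.7972, y 1.0046 (then +1.0353 / +3.8637)
    (2,2) via x @ 0.7972
    (2,1) via y @ 1.0046  # hit
  → r_3 = 1.0046
beam 4: φ=45°, α=30°
  direction (0.8660, 0.5000); cell (1,2); t to first gridline: x 0.8891, y 1.4800 (then +1.1547 / +2.0000)
    (2,2) via x @ 0.8891
    (2,3) via y @ 1.4800
    (3,3) via x @ 2.0438
    (4,3) via x @ 3.1985
    (4,4) via y @ 3.4800
    (5,4) via x @ 4.3532  # hit
  → r_4 = 4.3532
beam 5: φ=90°, α=75°
  direction (0.2588, 0.9659); cell (1,2); t to first gridline: x 2.9751, y 0.7661 (then +3.8637 / +1.0353)
    (1,3) via y @ 0.7661
    (1,4) via y @ 1.8014
    (1,5) via y @ 2.8367  # hit
  → r_5 = 2.8367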